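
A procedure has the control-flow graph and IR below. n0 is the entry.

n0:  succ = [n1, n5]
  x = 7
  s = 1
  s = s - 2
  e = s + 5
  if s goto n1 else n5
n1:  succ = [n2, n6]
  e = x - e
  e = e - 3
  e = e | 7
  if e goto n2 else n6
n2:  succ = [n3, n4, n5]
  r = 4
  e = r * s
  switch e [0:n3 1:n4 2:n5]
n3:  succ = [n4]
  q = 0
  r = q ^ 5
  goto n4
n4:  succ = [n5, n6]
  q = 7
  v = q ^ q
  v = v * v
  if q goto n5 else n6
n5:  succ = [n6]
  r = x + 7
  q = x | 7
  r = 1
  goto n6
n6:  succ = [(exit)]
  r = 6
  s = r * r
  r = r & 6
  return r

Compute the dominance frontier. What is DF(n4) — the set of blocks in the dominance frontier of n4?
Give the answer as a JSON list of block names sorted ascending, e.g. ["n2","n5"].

idom tree: n1←n0 n2←n1 n3←n2 n4←n2 n5←n0 n6←n0
Dom at joins:
  n4: preds {n2,n3}: {n0,n1,n2} ∩ {n0,n1,n2,n3} = {n0,n1,n2}; idom=n2
  n5: preds {n0,n2,n4}: {n0} ∩ {n0,n1,n2} ∩ {n0,n1,n2,n4} = {n0}; idom=n0
  n6: preds {n1,n4,n5}: {n0,n1} ∩ {n0,n1,n2,n4} ∩ {n0,n5} = {n0}; idom=n0

Frontier:
  join n4 pred n2: · stop@n2
  join n4 pred n3: n3 stop@n2
  join n5 pred n0: · stop@n0
  join n5 pred n2: n2→n1 stop@n0
  join n5 pred n4: n4→n2→n1 stop@n0
  join n6 pred n1: n1 stop@n0
  join n6 pred n4: n4→n2→n1 stop@n0
  join n6 pred n5: n5 stop@n0
  n0 → ∅
  n1 → {n5,n6}
  n2 → {n5,n6}
  n3 → {n4}
  n4 → {n5,n6}
  n5 → {n6}
  n6 → ∅

DF(n4) = ["n5", "n6"]

Answer: ["n5", "n6"]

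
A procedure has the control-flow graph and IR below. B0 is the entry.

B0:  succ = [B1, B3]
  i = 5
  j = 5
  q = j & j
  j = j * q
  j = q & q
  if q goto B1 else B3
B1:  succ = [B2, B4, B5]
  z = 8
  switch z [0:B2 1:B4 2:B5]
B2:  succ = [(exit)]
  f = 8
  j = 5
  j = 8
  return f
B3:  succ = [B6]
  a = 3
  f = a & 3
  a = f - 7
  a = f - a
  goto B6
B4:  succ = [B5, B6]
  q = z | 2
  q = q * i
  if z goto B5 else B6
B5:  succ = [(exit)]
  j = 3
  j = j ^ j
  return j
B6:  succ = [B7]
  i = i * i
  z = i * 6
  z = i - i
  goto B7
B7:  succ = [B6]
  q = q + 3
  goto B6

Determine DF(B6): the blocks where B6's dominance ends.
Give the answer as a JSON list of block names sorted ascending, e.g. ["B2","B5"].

Answer: ["B6"]

Derivation:
idom tree: B1←B0 B2←B1 B3←B0 B4←B1 B5←B1 B6←B0 B7←B6
Join-block Dom:
  B5: preds {B1,B4}: {B0,B1} ∩ {B0,B1,B4} = {B0,B1}; idom=B1
  B6: preds {B3,B4,B7}: {B0,B3} ∩ {B0,B1,B4} ∩ {B0,B6,B7} = {B0}; idom=B0

DF derivation:
  B5←B1: walk · to B1
  B5←B4: walk B4 to B1
  B6←B3: walk B3 to B0
  B6←B4: walk B4→B1 to B0
  B6←B7: walk B7→B6 to B0
  B0 → ∅
  B1 → {B6}
  B2 → ∅
  B3 → {B6}
  B4 → {B5,B6}
  B5 → ∅
  B6 → {B6}
  B7 → {B6}

DF(B6) = ["B6"]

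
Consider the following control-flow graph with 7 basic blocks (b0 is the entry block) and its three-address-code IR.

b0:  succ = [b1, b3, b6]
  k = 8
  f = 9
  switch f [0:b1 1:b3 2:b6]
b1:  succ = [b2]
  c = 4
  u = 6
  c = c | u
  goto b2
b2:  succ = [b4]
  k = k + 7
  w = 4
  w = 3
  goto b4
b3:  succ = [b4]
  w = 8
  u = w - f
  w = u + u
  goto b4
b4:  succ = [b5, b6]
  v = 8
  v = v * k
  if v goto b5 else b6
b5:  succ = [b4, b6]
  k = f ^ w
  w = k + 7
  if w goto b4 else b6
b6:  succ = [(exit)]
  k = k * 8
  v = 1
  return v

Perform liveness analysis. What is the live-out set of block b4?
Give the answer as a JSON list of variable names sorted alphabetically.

Block summaries:
  b0 def {f,k} use ∅
  b1 def {c,u} use ∅
  b2 def {k,w} use {k}
  b3 def {u,w} use {f}
  b4 def {v} use {k}
  b5 def {k,w} use {f,w}
  b6 def {k,v} use {k}

Live sets:
  b0 li=∅ lo={f,k}
  b1 li={f,k} lo={f,k}
  b2 li={f,k} lo={f,k,w}
  b3 li={f,k} lo={f,k,w}
  b4 li={f,k,w} lo={f,k,w}
  b5 li={f,w} lo={f,k,w}
  b6 li={k} lo=∅

live-out(b4) = ["f", "k", "w"]

Answer: ["f", "k", "w"]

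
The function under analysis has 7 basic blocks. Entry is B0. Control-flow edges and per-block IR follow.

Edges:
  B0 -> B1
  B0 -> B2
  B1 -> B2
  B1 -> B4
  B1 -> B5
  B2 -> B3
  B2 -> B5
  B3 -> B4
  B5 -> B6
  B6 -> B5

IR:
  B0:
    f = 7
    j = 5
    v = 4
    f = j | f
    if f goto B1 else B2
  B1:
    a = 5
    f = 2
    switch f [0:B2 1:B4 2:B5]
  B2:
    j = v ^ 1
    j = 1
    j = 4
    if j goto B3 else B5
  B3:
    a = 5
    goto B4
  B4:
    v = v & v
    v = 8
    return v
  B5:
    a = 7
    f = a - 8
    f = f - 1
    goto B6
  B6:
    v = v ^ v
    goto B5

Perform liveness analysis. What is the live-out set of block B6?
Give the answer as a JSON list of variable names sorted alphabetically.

Per-block:
  B0 def {f,j,v} use ∅
  B1 def {a,f} use ∅
  B2 def {j} use {v}
  B3 def {a} use ∅
  B4 def {v} use {v}
  B5 def {a,f} use ∅
  B6 def {v} use {v}

Live sets:
  B0 li=∅ lo={v}
  B1 li={v} lo={v}
  B2 li={v} lo={v}
  B3 li={v} lo={v}
  B4 li={v} lo=∅
  B5 li={v} lo={v}
  B6 li={v} lo={v}

live-out(B6) = ["v"]

Answer: ["v"]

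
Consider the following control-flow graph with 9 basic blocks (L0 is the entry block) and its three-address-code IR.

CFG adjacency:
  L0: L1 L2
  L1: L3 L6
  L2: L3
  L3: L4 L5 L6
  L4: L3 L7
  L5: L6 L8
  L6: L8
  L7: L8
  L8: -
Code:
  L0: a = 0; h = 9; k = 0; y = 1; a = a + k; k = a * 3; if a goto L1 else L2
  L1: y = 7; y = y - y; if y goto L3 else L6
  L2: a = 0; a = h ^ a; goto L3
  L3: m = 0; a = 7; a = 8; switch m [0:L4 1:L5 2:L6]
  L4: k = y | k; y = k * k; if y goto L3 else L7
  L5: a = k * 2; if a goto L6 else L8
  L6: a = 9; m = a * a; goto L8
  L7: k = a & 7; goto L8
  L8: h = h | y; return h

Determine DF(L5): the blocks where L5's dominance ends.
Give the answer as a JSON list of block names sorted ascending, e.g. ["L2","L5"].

Answer: ["L6", "L8"]

Analysis:
idom tree: L1←L0 L2←L0 L3←L0 L4←L3 L5←L3 L6←L0 L7←L4 L8←L0
Join-block Dom:
  L3: preds {L1,L2,L4}: {L0,L1} ∩ {L0,L2} ∩ {L0,L3,L4} = {L0}; idom=L0
  L6: preds {L1,L3,L5}: {L0,L1} ∩ {L0,L3} ∩ {L0,L3,L5} = {L0}; idom=L0
  L8: preds {L5,L6,L7}: {L0,L3,L5} ∩ {L0,L6} ∩ {L0,L3,L4,L7} = {L0}; idom=L0

Frontier:
  join L3 pred L1: L1 stop@L0
  join L3 pred L2: L2 stop@L0
  join L3 pred L4: L4→L3 stop@L0
  join L6 pred L1: L1 stop@L0
  join L6 pred L3: L3 stop@L0
  join L6 pred L5: L5→L3 stop@L0
  join L8 pred L5: L5→L3 stop@L0
  join L8 pred L6: L6 stop@L0
  join L8 pred L7: L7→L4→L3 stop@L0
  L0: DF=∅
  L1: DF={L3,L6}
  L2: DF={L3}
  L3: DF={L3,L6,L8}
  L4: DF={L3,L8}
  L5: DF={L6,L8}
  L6: DF={L8}
  L7: DF={L8}
  L8: DF=∅

DF(L5) = ["L6", "L8"]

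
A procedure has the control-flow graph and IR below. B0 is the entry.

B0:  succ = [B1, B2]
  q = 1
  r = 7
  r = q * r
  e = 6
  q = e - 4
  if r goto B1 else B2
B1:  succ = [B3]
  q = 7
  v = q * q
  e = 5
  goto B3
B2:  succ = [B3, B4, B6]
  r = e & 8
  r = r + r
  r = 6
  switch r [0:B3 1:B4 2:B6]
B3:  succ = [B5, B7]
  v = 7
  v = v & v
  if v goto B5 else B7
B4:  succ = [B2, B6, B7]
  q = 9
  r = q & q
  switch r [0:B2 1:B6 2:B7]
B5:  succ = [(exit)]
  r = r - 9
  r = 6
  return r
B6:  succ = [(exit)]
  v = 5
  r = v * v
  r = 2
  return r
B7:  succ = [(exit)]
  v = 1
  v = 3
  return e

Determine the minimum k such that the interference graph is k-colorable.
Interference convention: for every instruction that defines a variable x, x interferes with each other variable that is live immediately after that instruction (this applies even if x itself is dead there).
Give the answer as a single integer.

def/use:
  B0: def={e,q,r} ue=∅
  B1: def={e,q,v} ue=∅
  B2: def={r} ue={e}
  B3: def={v} ue=∅
  B4: def={q,r} ue=∅
  B5: def={r} ue={r}
  B6: def={r,v} ue=∅
  B7: def={v} ue={e}

Backward fixpoint:
  live B0: ∅→{e,r}
  live B1: {r}→{e,r}
  live B2: {e}→{e,r}
  live B3: {e,r}→{e,r}
  live B4: {e}→{e}
  live B5: {r}→∅
  live B6: ∅→∅
  live B7: {e}→∅

Conflict graph:
  e↔{q,r,v}
  q↔{e,r}
  r↔{e,q,v}
  v↔{e,r}

Registers:
  clique {e,q,r} ⇒ need ≥ 3
  assign e→c0 q→c2 r→c1 v→c2 — no edge inside a register ⇒ χ ≤ 3
  χ = 3

Answer: 3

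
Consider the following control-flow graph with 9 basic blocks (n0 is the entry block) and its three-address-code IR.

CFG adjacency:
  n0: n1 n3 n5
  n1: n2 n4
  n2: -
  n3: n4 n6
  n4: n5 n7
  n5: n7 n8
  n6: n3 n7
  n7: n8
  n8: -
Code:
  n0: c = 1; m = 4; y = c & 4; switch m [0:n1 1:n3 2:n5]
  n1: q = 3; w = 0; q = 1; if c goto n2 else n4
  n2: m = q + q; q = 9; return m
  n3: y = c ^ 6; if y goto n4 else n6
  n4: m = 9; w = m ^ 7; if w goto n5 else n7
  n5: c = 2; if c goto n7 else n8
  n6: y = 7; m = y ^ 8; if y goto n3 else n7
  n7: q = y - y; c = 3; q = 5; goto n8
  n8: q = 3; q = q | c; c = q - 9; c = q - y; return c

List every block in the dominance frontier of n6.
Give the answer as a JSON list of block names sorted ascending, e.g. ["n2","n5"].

Answer: ["n3", "n7"]

Working:
idom tree: n1←n0 n2←n1 n3←n0 n4←n0 n5←n0 n6←n3 n7←n0 n8←n0
Join-block Dom:
  n3: preds {n0,n6}: {n0} ∩ {n0,n3,n6} = {n0}; idom=n0
  n4: preds {n1,n3}: {n0,n1} ∩ {n0,n3} = {n0}; idom=n0
  n5: preds {n0,n4}: {n0} ∩ {n0,n4} = {n0}; idom=n0
  n7: preds {n4,n5,n6}: {n0,n4} ∩ {n0,n5} ∩ {n0,n3,n6} = {n0}; idom=n0
  n8: preds {n5,n7}: {n0,n5} ∩ {n0,n7} = {n0}; idom=n0

DF walk-up:
  n3←n0: walk · to n0
  n3←n6: walk n6→n3 to n0
  n4←n1: walk n1 to n0
  n4←n3: walk n3 to n0
  n5←n0: walk · to n0
  n5←n4: walk n4 to n0
  n7←n4: walk n4 to n0
  n7←n5: walk n5 to n0
  n7←n6: walk n6→n3 to n0
  n8←n5: walk n5 to n0
  n8←n7: walk n7 to n0
  n0: DF=∅
  n1: DF={n4}
  n2: DF=∅
  n3: DF={n3,n4,n7}
  n4: DF={n5,n7}
  n5: DF={n7,n8}
  n6: DF={n3,n7}
  n7: DF={n8}
  n8: DF=∅

DF(n6) = ["n3", "n7"]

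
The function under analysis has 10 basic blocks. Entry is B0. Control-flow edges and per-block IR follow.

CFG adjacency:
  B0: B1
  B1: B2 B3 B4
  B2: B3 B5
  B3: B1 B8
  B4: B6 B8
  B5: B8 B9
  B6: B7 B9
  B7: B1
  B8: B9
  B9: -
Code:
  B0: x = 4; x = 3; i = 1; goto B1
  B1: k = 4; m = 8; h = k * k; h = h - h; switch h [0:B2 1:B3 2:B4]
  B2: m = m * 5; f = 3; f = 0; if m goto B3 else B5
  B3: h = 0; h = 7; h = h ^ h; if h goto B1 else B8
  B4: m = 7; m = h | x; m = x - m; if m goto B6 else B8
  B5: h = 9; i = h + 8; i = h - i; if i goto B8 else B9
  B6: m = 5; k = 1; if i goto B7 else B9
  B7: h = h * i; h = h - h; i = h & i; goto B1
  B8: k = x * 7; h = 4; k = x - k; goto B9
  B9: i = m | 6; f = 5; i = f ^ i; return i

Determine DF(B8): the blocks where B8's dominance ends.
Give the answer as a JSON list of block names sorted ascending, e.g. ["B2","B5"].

Answer: ["B9"]

Derivation:
idom tree: B1←B0 B2←B1 B3←B1 B4←B1 B5←B2 B6←B4 B7←B6 B8←B1 B9←B1
Dom∩ at merges:
  B1: preds {B0,B3,B7}: {B0} ∩ {B0,B1,B3} ∩ {B0,B1,B4,B6,B7} = {B0}; idom=B0
  B3: preds {B1,B2}: {B0,B1} ∩ {B0,B1,B2} = {B0,B1}; idom=B1
  B8: preds {B3,B4,B5}: {B0,B1,B3} ∩ {B0,B1,B4} ∩ {B0,B1,B2,B5} = {B0,B1}; idom=B1
  B9: preds {B5,B6,B8}: {B0,B1,B2,B5} ∩ {B0,B1,B4,B6} ∩ {B0,B1,B8} = {B0,B1}; idom=B1

Frontier:
  join B1 pred B0: · stop@B0
  join B1 pred B3: B3→B1 stop@B0
  join B1 pred B7: B7→B6→B4→B1 stop@B0
  join B3 pred B1: · stop@B1
  join B3 pred B2: B2 stop@B1
  join B8 pred B3: B3 stop@B1
  join B8 pred B4: B4 stop@B1
  join B8 pred B5: B5→B2 stop@B1
  join B9 pred B5: B5→B2 stop@B1
  join B9 pred B6: B6→B4 stop@B1
  join B9 pred B8: B8 stop@B1
  DF(B0)=∅
  DF(B1)={B1}
  DF(B2)={B3,B8,B9}
  DF(B3)={B1,B8}
  DF(B4)={B1,B8,B9}
  DF(B5)={B8,B9}
  DF(B6)={B1,B9}
  DF(B7)={B1}
  DF(B8)={B9}
  DF(B9)=∅

DF(B8) = ["B9"]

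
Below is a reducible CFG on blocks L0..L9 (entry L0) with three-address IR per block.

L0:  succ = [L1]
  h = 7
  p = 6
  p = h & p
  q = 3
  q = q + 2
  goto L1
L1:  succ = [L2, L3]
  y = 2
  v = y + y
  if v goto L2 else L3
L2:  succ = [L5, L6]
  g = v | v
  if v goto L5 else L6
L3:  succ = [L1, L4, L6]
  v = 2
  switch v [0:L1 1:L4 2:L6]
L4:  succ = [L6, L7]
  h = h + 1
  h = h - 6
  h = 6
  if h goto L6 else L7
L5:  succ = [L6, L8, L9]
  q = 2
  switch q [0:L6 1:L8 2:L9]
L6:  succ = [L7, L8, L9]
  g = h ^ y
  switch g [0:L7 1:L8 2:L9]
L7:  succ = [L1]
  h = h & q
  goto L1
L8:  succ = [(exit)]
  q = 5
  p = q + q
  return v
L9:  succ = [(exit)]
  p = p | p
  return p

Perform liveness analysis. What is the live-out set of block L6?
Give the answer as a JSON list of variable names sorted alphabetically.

Block summaries:
  L0: def={h,p,q} ue=∅
  L1: def={v,y} ue=∅
  L2: def={g} ue={v}
  L3: def={v} ue=∅
  L4: def={h} ue={h}
  L5: def={q} ue=∅
  L6: def={g} ue={h,y}
  L7: def={h} ue={h,q}
  L8: def={p,q} ue={v}
  L9: def={p} ue={p}

Backward fixpoint:
  live L0: ∅→{h,p,q}
  live L1: {h,p,q}→{h,p,q,v,y}
  live L2: {h,p,q,v,y}→{h,p,q,v,y}
  live L3: {h,p,q,y}→{h,p,q,v,y}
  live L4: {h,p,q,v,y}→{h,p,q,v,y}
  live L5: {h,p,v,y}→{h,p,q,v,y}
  live L6: {h,p,q,v,y}→{h,p,q,v}
  live L7: {h,p,q}→{h,p,q}
  live L8: {v}→∅
  live L9: {p}→∅

live-out(L6) = ["h", "p", "q", "v"]

Answer: ["h", "p", "q", "v"]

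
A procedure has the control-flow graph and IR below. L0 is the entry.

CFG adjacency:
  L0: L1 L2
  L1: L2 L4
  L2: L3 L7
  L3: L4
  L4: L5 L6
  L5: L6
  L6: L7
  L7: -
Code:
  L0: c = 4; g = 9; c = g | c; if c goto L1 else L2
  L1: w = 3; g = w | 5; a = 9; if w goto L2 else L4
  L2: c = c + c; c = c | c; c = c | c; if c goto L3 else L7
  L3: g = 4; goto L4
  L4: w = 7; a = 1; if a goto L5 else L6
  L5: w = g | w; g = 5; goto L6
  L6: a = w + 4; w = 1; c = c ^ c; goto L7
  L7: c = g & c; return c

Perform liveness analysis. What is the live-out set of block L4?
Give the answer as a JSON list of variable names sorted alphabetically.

Per-block:
  L0: {c,g} / ∅
  L1: {a,g,w} / ∅
  L2: {c} / {c}
  L3: {g} / ∅
  L4: {a,w} / ∅
  L5: {g,w} / {g,w}
  L6: {a,c,w} / {c,w}
  L7: {c} / {c,g}

Liveness:
  live L0: ∅→{c,g}
  live L1: {c}→{c,g}
  live L2: {c,g}→{c,g}
  live L3: {c}→{c,g}
  live L4: {c,g}→{c,g,w}
  live L5: {c,g,w}→{c,g,w}
  live L6: {c,g,w}→{c,g}
  live L7: {c,g}→∅

live-out(L4) = ["c", "g", "w"]

Answer: ["c", "g", "w"]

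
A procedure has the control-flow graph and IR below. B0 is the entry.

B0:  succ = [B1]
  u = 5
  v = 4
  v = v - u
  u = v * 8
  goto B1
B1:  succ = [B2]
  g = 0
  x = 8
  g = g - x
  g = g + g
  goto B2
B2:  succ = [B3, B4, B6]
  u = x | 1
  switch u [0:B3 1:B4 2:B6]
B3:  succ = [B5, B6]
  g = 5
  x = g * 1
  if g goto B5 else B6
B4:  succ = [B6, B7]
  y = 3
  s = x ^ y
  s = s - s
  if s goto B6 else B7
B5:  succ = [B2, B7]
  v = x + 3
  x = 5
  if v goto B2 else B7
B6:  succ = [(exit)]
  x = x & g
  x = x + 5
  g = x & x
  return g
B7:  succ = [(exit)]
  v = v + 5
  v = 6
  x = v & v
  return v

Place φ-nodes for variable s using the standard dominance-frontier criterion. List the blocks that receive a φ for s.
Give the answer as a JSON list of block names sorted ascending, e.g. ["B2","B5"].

Answer: ["B6", "B7"]

Analysis:
idom tree: B1←B0 B2←B1 B3←B2 B4←B2 B5←B3 B6←B2 B7←B2
Dom at joins:
  B2: preds {B1,B5}: {B0,B1} ∩ {B0,B1,B2,B3,B5} = {B0,B1}; idom=B1
  B6: preds {B2,B3,B4}: {B0,B1,B2} ∩ {B0,B1,B2,B3} ∩ {B0,B1,B2,B4} = {B0,B1,B2}; idom=B2
  B7: preds {B4,B5}: {B0,B1,B2,B4} ∩ {B0,B1,B2,B3,B5} = {B0,B1,B2}; idom=B2

Frontier:
  join B2 pred B1: · stop@B1
  join B2 pred B5: B5→B3→B2 stop@B1
  join B6 pred B2: · stop@B2
  join B6 pred B3: B3 stop@B2
  join B6 pred B4: B4 stop@B2
  join B7 pred B4: B4 stop@B2
  join B7 pred B5: B5→B3 stop@B2
  B0: DF=∅
  B1: DF=∅
  B2: DF={B2}
  B3: DF={B2,B6,B7}
  B4: DF={B6,B7}
  B5: DF={B2,B7}
  B6: DF=∅
  B7: DF=∅

φ for s: defs {B4}
  DF⁺ = {B6,B7}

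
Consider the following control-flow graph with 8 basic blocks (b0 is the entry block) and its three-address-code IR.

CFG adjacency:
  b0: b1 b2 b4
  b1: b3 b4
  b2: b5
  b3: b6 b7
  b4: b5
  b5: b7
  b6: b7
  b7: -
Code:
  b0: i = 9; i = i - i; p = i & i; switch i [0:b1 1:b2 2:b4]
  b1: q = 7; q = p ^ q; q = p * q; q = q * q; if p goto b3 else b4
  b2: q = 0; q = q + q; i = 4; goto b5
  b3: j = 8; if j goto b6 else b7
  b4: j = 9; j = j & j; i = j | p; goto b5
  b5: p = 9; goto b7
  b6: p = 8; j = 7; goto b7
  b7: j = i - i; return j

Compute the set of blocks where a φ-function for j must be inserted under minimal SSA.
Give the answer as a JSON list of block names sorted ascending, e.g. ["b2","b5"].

Answer: ["b5", "b7"]

Analysis:
idom tree: b1←b0 b2←b0 b3←b1 b4←b0 b5←b0 b6←b3 b7←b0
Dom∩ at merges:
  b4: preds {b0,b1}: {b0} ∩ {b0,b1} = {b0}; idom=b0
  b5: preds {b2,b4}: {b0,b2} ∩ {b0,b4} = {b0}; idom=b0
  b7: preds {b3,b5,b6}: {b0,b1,b3} ∩ {b0,b5} ∩ {b0,b1,b3,b6} = {b0}; idom=b0

Frontier:
  b4←b0: walk · to b0
  b4←b1: walk b1 to b0
  b5←b2: walk b2 to b0
  b5←b4: walk b4 to b0
  b7←b3: walk b3→b1 to b0
  b7←b5: walk b5 to b0
  b7←b6: walk b6→b3→b1 to b0
  b0: DF=∅
  b1: DF={b4,b7}
  b2: DF={b5}
  b3: DF={b7}
  b4: DF={b5}
  b5: DF={b7}
  b6: DF={b7}
  b7: DF=∅

φ for j: defs {b3,b4,b6,b7}
  DF⁺ = {b5,b7}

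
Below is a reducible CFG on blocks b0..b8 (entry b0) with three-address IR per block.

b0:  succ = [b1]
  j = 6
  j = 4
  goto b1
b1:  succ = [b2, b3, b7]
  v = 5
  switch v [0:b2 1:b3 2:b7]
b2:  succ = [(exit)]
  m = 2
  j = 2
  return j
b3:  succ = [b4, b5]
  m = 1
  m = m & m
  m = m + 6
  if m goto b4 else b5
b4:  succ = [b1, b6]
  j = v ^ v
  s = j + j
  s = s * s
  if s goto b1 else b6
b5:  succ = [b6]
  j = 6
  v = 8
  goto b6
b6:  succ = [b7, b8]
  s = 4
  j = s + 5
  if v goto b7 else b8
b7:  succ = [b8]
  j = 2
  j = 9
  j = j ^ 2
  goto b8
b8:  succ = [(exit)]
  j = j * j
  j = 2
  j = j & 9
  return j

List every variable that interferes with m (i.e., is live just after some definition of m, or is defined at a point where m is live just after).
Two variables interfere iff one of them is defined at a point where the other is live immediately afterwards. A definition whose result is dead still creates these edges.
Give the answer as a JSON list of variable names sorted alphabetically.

Per-block:
  b0 def {j} use ∅
  b1 def {v} use ∅
  b2 def {j,m} use ∅
  b3 def {m} use ∅
  b4 def {j,s} use {v}
  b5 def {j,v} use ∅
  b6 def {j,s} use {v}
  b7 def {j} use ∅
  b8 def {j} use {j}

Live sets:
  b0 li=∅ lo=∅
  b1 li=∅ lo={v}
  b2 li=∅ lo=∅
  b3 li={v} lo={v}
  b4 li={v} lo={v}
  b5 li=∅ lo={v}
  b6 li={v} lo={j}
  b7 li=∅ lo={j}
  b8 li={j} lo=∅

Interfere edges:
  j↔{v}
  m↔{v}
  s↔{v}
  v↔{j,m,s}

N(m) = ["v"]

Answer: ["v"]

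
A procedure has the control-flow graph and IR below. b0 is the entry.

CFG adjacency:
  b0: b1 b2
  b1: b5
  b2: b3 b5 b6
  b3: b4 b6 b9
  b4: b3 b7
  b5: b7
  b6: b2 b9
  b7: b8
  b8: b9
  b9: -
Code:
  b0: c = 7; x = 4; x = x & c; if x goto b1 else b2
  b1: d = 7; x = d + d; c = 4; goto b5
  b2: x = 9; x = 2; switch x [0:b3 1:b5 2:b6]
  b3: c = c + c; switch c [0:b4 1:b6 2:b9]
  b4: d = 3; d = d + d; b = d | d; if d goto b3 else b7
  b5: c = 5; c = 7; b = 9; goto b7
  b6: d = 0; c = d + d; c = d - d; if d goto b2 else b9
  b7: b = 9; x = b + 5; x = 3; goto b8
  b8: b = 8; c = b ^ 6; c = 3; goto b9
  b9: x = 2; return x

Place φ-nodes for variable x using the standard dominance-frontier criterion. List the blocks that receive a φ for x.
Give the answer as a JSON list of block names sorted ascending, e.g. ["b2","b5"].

idom tree: b1←b0 b2←b0 b3←b2 b4←b3 b5←b0 b6←b2 b7←b0 b8←b7 b9←b0
Join-block Dom:
  b2: preds {b0,b6}: {b0} ∩ {b0,b2,b6} = {b0}; idom=b0
  b3: preds {b2,b4}: {b0,b2} ∩ {b0,b2,b3,b4} = {b0,b2}; idom=b2
  b5: preds {b1,b2}: {b0,b1} ∩ {b0,b2} = {b0}; idom=b0
  b6: preds {b2,b3}: {b0,b2} ∩ {b0,b2,b3} = {b0,b2}; idom=b2
  b7: preds {b4,b5}: {b0,b2,b3,b4} ∩ {b0,b5} = {b0}; idom=b0
  b9: preds {b3,b6,b8}: {b0,b2,b3} ∩ {b0,b2,b6} ∩ {b0,b7,b8} = {b0}; idom=b0

Frontier:
  join b2 pred b0: · stop@b0
  join b2 pred b6: b6→b2 stop@b0
  join b3 pred b2: · stop@b2
  join b3 pred b4: b4→b3 stop@b2
  join b5 pred b1: b1 stop@b0
  join b5 pred b2: b2 stop@b0
  join b6 pred b2: · stop@b2
  join b6 pred b3: b3 stop@b2
  join b7 pred b4: b4→b3→b2 stop@b0
  join b7 pred b5: b5 stop@b0
  join b9 pred b3: b3→b2 stop@b0
  join b9 pred b6: b6→b2 stop@b0
  join b9 pred b8: b8→b7 stop@b0
  b0: DF=∅
  b1: DF={b5}
  b2: DF={b2,b5,b7,b9}
  b3: DF={b3,b6,b7,b9}
  b4: DF={b3,b7}
  b5: DF={b7}
  b6: DF={b2,b9}
  b7: DF={b9}
  b8: DF={b9}
  b9: DF=∅

φ for x: defs {b0,b1,b2,b7,b9}
  DF⁺ = {b2,b5,b7,b9}

Answer: ["b2", "b5", "b7", "b9"]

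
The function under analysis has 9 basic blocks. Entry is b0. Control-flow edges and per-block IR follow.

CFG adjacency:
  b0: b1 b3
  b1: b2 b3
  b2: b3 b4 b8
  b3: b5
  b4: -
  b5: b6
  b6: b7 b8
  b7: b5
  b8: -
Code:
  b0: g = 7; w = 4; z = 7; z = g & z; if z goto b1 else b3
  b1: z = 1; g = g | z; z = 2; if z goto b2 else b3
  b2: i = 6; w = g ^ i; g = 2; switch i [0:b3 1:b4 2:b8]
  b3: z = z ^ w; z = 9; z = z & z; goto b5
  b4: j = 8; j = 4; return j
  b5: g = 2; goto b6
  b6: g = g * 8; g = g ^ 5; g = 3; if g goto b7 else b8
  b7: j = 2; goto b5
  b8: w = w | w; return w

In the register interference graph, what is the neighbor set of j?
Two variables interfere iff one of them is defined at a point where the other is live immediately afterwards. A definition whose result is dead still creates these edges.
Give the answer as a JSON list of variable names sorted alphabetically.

Per-block:
  b0: {g,w,z} / ∅
  b1: {g,z} / {g}
  b2: {g,i,w} / {g}
  b3: {z} / {w,z}
  b4: {j} / ∅
  b5: {g} / ∅
  b6: {g} / {g}
  b7: {j} / ∅
  b8: {w} / {w}

Liveness:
  b0 li=∅ lo={g,w,z}
  b1 li={g,w} lo={g,w,z}
  b2 li={g,z} lo={w,z}
  b3 li={w,z} lo={w}
  b4 li=∅ lo=∅
  b5 li={w} lo={g,w}
  b6 li={g,w} lo={w}
  b7 li={w} lo={w}
  b8 li={w} lo=∅

Interfere edges:
  g↔{i,w,z}
  i↔{g,w,z}
  j↔{w}
  w↔{g,i,j,z}
  z↔{g,i,w}

N(j) = ["w"]

Answer: ["w"]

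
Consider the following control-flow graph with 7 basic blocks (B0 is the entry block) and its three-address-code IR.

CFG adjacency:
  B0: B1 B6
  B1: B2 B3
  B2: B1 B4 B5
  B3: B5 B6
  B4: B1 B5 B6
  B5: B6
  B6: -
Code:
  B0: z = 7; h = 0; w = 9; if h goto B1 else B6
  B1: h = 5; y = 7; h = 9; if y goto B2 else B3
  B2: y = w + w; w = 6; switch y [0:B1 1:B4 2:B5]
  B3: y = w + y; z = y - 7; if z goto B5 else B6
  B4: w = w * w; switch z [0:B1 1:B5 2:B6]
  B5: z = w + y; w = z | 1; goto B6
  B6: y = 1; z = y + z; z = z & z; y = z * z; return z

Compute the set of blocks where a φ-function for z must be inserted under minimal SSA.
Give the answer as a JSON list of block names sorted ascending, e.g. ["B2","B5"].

Answer: ["B5", "B6"]

Derivation:
idom tree: B1←B0 B2←B1 B3←B1 B4←B2 B5←B1 B6←B0
Dom at joins:
  B1: preds {B0,B2,B4}: {B0} ∩ {B0,B1,B2} ∩ {B0,B1,B2,B4} = {B0}; idom=B0
  B5: preds {B2,B3,B4}: {B0,B1,B2} ∩ {B0,B1,B3} ∩ {B0,B1,B2,B4} = {B0,B1}; idom=B1
  B6: preds {B0,B3,B4,B5}: {B0} ∩ {B0,B1,B3} ∩ {B0,B1,B2,B4} ∩ {B0,B1,B5} = {B0}; idom=B0

DF walk-up:
  join B1 pred B0: · stop@B0
  join B1 pred B2: B2→B1 stop@B0
  join B1 pred B4: B4→B2→B1 stop@B0
  join B5 pred B2: B2 stop@B1
  join B5 pred B3: B3 stop@B1
  join B5 pred B4: B4→B2 stop@B1
  join B6 pred B0: · stop@B0
  join B6 pred B3: B3→B1 stop@B0
  join B6 pred B4: B4→B2→B1 stop@B0
  join B6 pred B5: B5→B1 stop@B0
  B0: DF=∅
  B1: DF={B1,B6}
  B2: DF={B1,B5,B6}
  B3: DF={B5,B6}
  B4: DF={B1,B5,B6}
  B5: DF={B6}
  B6: DF=∅

φ for z: defs {B0,B3,B5,B6}
  DF⁺ = {B5,B6}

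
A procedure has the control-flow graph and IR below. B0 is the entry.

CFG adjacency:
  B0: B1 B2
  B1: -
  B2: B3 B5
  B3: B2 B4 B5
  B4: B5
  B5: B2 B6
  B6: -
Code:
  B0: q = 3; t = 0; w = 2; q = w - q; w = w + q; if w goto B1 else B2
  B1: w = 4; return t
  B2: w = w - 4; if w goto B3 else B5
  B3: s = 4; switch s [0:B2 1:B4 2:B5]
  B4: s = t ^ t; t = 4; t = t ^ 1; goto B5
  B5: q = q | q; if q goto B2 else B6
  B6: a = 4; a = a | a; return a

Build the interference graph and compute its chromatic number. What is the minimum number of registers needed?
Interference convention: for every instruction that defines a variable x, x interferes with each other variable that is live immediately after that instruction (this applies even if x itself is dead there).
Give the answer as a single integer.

Answer: 4

Derivation:
Per-block:
  B0 def {q,t,w} use ∅
  B1 def {w} use {t}
  B2 def {w} use {w}
  B3 def {s} use ∅
  B4 def {s,t} use {t}
  B5 def {q} use {q}
  B6 def {a} use ∅

Live sets:
  B0: in=∅ out={q,t,w}
  B1: in={t} out=∅
  B2: in={q,t,w} out={q,t,w}
  B3: in={q,t,w} out={q,t,w}
  B4: in={q,t,w} out={q,t,w}
  B5: in={q,t,w} out={q,t,w}
  B6: in=∅ out=∅

Interference:
  a: ∅
  q: {s,t,w}
  s: {q,t,w}
  t: {q,s,w}
  w: {q,s,t}

Chromatic number:
  lower bound: {q,s,t,w} mutually conflict ⇒ χ ≥ 4
  4-colouring: r0={a,q}  r1={s}  r2={t}  r3={w}
  χ = 4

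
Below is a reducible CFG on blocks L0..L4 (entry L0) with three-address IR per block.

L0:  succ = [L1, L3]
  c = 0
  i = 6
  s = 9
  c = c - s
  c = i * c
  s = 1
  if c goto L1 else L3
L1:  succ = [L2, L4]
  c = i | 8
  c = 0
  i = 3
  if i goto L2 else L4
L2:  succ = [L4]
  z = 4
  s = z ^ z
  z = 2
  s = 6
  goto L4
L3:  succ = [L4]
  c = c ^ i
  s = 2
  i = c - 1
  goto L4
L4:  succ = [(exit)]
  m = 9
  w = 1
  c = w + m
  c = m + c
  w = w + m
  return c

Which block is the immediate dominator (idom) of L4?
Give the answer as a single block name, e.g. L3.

idom tree: L1←L0 L2←L1 L3←L0 L4←L0
Dom∩ at merges:
  L4: preds {L1,L2,L3}: {L0,L1} ∩ {L0,L1,L2} ∩ {L0,L3} = {L0}; idom=L0

idom(L4) = L0

Answer: L0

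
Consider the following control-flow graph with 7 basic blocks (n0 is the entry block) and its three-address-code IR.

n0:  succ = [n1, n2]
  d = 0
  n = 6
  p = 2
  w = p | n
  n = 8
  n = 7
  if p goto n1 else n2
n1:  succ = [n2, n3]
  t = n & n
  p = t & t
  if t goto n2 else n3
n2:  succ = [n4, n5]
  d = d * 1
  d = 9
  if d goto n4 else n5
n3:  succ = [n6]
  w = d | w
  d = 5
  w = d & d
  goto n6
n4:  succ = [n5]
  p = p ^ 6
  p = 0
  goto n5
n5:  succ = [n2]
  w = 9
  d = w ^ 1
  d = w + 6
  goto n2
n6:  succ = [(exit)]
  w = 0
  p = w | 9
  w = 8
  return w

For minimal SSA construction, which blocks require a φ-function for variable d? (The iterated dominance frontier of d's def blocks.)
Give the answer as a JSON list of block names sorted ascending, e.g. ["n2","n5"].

idom tree: n1←n0 n2←n0 n3←n1 n4←n2 n5←n2 n6←n3
Dom at joins:
  n2: preds {n0,n1,n5}: {n0} ∩ {n0,n1} ∩ {n0,n2,n5} = {n0}; idom=n0
  n5: preds {n2,n4}: {n0,n2} ∩ {n0,n2,n4} = {n0,n2}; idom=n2

DF derivation:
  n2←n0: walk · to n0
  n2←n1: walk n1 to n0
  n2←n5: walk n5→n2 to n0
  n5←n2: walk · to n2
  n5←n4: walk n4 to n2
  n0: DF=∅
  n1: DF={n2}
  n2: DF={n2}
  n3: DF=∅
  n4: DF={n5}
  n5: DF={n2}
  n6: DF=∅

φ for d: defs {n0,n2,n3,n5}
  DF⁺ = {n2}

Answer: ["n2"]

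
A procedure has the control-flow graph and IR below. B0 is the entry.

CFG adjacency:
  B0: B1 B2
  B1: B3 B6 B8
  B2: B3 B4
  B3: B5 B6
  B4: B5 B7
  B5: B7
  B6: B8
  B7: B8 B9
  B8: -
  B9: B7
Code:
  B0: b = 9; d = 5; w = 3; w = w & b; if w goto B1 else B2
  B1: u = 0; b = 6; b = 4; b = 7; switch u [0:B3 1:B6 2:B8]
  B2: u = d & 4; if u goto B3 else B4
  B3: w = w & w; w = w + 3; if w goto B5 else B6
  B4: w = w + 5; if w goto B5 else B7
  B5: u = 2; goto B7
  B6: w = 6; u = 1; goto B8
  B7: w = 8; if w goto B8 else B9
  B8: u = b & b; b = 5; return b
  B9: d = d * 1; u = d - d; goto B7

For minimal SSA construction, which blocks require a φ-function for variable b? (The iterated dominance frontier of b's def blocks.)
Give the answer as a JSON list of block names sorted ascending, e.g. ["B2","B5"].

Answer: ["B3", "B5", "B6", "B7", "B8"]

Working:
idom tree: B1←B0 B2←B0 B3←B0 B4←B2 B5←B0 B6←B0 B7←B0 B8←B0 B9←B7
Join-block Dom:
  B3: preds {B1,B2}: {B0,B1} ∩ {B0,B2} = {B0}; idom=B0
  B5: preds {B3,B4}: {B0,B3} ∩ {B0,B2,B4} = {B0}; idom=B0
  B6: preds {B1,B3}: {B0,B1} ∩ {B0,B3} = {B0}; idom=B0
  B7: preds {B4,B5,B9}: {B0,B2,B4} ∩ {B0,B5} ∩ {B0,B7,B9} = {B0}; idom=B0
  B8: preds {B1,B6,B7}: {B0,B1} ∩ {B0,B6} ∩ {B0,B7} = {B0}; idom=B0

DF walk-up:
  join B3 pred B1: B1 stop@B0
  join B3 pred B2: B2 stop@B0
  join B5 pred B3: B3 stop@B0
  join B5 pred B4: B4→B2 stop@B0
  join B6 pred B1: B1 stop@B0
  join B6 pred B3: B3 stop@B0
  join B7 pred B4: B4→B2 stop@B0
  join B7 pred B5: B5 stop@B0
  join B7 pred B9: B9→B7 stop@B0
  join B8 pred B1: B1 stop@B0
  join B8 pred B6: B6 stop@B0
  join B8 pred B7: B7 stop@B0
  B0: DF=∅
  B1: DF={B3,B6,B8}
  B2: DF={B3,B5,B7}
  B3: DF={B5,B6}
  B4: DF={B5,B7}
  B5: DF={B7}
  B6: DF={B8}
  B7: DF={B7,B8}
  B8: DF=∅
  B9: DF={B7}

φ for b: defs {B0,B1,B8}
  DF⁺ = {B3,B5,B6,B7,B8}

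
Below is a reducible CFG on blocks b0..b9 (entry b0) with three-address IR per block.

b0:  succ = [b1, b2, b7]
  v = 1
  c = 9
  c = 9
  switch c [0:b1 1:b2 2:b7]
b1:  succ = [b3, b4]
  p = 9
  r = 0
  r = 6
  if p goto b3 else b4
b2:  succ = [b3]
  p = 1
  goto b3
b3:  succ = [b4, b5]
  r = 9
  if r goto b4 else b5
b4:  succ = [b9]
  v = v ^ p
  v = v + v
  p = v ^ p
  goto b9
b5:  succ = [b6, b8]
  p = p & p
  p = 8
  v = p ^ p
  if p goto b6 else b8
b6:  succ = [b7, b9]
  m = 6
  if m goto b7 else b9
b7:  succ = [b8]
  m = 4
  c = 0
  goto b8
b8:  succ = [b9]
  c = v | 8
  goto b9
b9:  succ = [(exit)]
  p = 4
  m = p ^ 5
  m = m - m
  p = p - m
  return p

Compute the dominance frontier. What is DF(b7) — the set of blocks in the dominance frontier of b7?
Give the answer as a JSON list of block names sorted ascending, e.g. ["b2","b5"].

idom tree: b1←b0 b2←b0 b3←b0 b4←b0 b5←b3 b6←b5 b7←b0 b8←b0 b9←b0
Dom at joins:
  b3: preds {b1,b2}: {b0,b1} ∩ {b0,b2} = {b0}; idom=b0
  b4: preds {b1,b3}: {b0,b1} ∩ {b0,b3} = {b0}; idom=b0
  b7: preds {b0,b6}: {b0} ∩ {b0,b3,b5,b6} = {b0}; idom=b0
  b8: preds {b5,b7}: {b0,b3,b5} ∩ {b0,b7} = {b0}; idom=b0
  b9: preds {b4,b6,b8}: {b0,b4} ∩ {b0,b3,b5,b6} ∩ {b0,b8} = {b0}; idom=b0

Frontier:
  join b3 pred b1: b1 stop@b0
  join b3 pred b2: b2 stop@b0
  join b4 pred b1: b1 stop@b0
  join b4 pred b3: b3 stop@b0
  join b7 pred b0: · stop@b0
  join b7 pred b6: b6→b5→b3 stop@b0
  join b8 pred b5: b5→b3 stop@b0
  join b8 pred b7: b7 stop@b0
  join b9 pred b4: b4 stop@b0
  join b9 pred b6: b6→b5→b3 stop@b0
  join b9 pred b8: b8 stop@b0
  b0 → ∅
  b1 → {b3,b4}
  b2 → {b3}
  b3 → {b4,b7,b8,b9}
  b4 → {b9}
  b5 → {b7,b8,b9}
  b6 → {b7,b9}
  b7 → {b8}
  b8 → {b9}
  b9 → ∅

DF(b7) = ["b8"]

Answer: ["b8"]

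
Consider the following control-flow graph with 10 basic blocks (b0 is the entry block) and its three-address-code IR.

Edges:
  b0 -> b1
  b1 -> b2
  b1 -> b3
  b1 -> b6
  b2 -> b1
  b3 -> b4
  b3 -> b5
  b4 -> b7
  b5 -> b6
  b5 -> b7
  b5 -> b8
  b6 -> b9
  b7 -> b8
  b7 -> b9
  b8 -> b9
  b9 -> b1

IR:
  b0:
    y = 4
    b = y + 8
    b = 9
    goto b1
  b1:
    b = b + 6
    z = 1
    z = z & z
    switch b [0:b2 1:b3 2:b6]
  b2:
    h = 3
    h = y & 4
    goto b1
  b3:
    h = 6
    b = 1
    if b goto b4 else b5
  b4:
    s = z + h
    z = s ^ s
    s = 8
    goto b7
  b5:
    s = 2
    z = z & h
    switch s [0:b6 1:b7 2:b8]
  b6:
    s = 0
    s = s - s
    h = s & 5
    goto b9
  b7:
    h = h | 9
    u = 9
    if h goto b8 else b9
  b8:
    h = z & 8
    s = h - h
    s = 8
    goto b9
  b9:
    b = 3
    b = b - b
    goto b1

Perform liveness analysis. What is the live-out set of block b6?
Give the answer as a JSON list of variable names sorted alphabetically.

Answer: ["y"]

Derivation:
Block summaries:
  b0: def={b,y} ue=∅
  b1: def={b,z} ue={b}
  b2: def={h} ue={y}
  b3: def={b,h} ue=∅
  b4: def={s,z} ue={h,z}
  b5: def={s,z} ue={h,z}
  b6: def={h,s} ue=∅
  b7: def={h,u} ue={h}
  b8: def={h,s} ue={z}
  b9: def={b} ue=∅

Live sets:
  b0 li=∅ lo={b,y}
  b1 li={b,y} lo={b,y,z}
  b2 li={b,y} lo={b,y}
  b3 li={y,z} lo={h,y,z}
  b4 li={h,y,z} lo={h,y,z}
  b5 li={h,y,z} lo={h,y,z}
  b6 li={y} lo={y}
  b7 li={h,y,z} lo={y,z}
  b8 li={y,z} lo={y}
  b9 li={y} lo={b,y}

live-out(b6) = ["y"]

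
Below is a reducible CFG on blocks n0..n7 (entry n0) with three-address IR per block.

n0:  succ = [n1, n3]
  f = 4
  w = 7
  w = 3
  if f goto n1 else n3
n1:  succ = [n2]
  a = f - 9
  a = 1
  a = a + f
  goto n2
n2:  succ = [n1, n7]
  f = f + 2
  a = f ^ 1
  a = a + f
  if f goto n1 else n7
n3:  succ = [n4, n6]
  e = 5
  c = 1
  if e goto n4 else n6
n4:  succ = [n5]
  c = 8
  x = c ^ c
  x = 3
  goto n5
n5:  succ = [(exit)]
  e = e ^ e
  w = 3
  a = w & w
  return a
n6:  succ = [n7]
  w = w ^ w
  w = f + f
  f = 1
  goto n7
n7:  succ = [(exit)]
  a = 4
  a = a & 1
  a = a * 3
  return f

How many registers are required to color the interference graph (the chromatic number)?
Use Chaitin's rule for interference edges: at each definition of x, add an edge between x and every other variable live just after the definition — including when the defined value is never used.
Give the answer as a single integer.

Answer: 4

Analysis:
Per-block:
  n0 def {f,w} use ∅
  n1 def {a} use {f}
  n2 def {a,f} use {f}
  n3 def {c,e} use ∅
  n4 def {c,x} use ∅
  n5 def {a,e,w} use {e}
  n6 def {f,w} use {f,w}
  n7 def {a} use {f}

Live sets:
  live n0: ∅→{f,w}
  live n1: {f}→{f}
  live n2: {f}→{f}
  live n3: {f,w}→{e,f,w}
  live n4: {e}→{e}
  live n5: {e}→∅
  live n6: {f,w}→{f}
  live n7: {f}→∅

Conflict graph:
  a — {f}
  c — {e,f,w}
  e — {c,f,w,x}
  f — {a,c,e,w}
  w — {c,e,f}
  x — {e}

Colouring:
  lower bound: {c,e,f,w} mutually conflict ⇒ χ ≥ 4
  4-colouring: c0={a,e}  c1={f,x}  c2={c}  c3={w}
  χ = 4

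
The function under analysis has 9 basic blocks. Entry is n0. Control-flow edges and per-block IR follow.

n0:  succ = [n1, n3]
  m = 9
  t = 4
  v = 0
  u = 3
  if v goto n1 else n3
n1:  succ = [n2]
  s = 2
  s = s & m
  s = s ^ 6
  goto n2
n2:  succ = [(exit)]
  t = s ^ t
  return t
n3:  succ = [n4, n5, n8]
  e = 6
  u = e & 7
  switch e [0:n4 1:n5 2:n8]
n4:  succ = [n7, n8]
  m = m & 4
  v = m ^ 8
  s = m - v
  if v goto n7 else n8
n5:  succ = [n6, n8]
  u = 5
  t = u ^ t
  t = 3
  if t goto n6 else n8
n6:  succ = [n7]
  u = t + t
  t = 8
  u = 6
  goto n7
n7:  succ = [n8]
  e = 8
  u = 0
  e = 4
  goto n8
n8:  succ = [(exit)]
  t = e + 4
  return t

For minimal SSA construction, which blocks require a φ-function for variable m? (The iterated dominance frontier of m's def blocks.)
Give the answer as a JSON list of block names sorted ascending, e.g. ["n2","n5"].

idom tree: n1←n0 n2←n1 n3←n0 n4←n3 n5←n3 n6←n5 n7←n3 n8←n3
Dom at joins:
  n7: preds {n4,n6}: {n0,n3,n4} ∩ {n0,n3,n5,n6} = {n0,n3}; idom=n3
  n8: preds {n3,n4,n5,n7}: {n0,n3} ∩ {n0,n3,n4} ∩ {n0,n3,n5} ∩ {n0,n3,n7} = {n0,n3}; idom=n3

DF walk-up:
  n7←n4: walk n4 to n3
  n7←n6: walk n6→n5 to n3
  n8←n3: walk · to n3
  n8←n4: walk n4 to n3
  n8←n5: walk n5 to n3
  n8←n7: walk n7 to n3
  n0: DF=∅
  n1: DF=∅
  n2: DF=∅
  n3: DF=∅
  n4: DF={n7,n8}
  n5: DF={n7,n8}
  n6: DF={n7}
  n7: DF={n8}
  n8: DF=∅

φ for m: defs {n0,n4}
  DF⁺ = {n7,n8}

Answer: ["n7", "n8"]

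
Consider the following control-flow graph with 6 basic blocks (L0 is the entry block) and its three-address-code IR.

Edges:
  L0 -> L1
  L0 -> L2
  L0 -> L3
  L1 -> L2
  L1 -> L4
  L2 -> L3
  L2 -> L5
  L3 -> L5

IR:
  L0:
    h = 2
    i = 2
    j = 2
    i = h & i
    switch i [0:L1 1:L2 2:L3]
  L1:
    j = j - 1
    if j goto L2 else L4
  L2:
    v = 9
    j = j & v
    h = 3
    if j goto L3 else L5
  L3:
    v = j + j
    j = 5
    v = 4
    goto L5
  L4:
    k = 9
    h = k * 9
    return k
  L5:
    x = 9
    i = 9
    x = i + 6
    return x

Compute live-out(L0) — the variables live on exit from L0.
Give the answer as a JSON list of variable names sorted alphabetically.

def/use:
  L0: def={h,i,j} ue=∅
  L1: def={j} ue={j}
  L2: def={h,j,v} ue={j}
  L3: def={j,v} ue={j}
  L4: def={h,k} ue=∅
  L5: def={i,x} ue=∅

Live sets:
  L0: in=∅ out={j}
  L1: in={j} out={j}
  L2: in={j} out={j}
  L3: in={j} out=∅
  L4: in=∅ out=∅
  L5: in=∅ out=∅

live-out(L0) = ["j"]

Answer: ["j"]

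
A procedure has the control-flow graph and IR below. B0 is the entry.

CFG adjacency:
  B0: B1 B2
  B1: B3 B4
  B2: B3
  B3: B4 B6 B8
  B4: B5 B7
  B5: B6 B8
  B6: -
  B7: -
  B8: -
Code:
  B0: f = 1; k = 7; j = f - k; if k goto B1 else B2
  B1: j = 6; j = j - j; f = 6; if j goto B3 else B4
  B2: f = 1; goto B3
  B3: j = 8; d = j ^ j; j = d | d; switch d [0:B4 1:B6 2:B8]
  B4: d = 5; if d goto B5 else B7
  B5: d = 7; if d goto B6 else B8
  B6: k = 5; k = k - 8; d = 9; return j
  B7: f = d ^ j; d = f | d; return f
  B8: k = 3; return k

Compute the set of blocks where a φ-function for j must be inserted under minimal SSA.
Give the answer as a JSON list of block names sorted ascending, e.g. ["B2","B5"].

idom tree: B1←B0 B2←B0 B3←B0 B4←B0 B5←B4 B6←B0 B7←B4 B8←B0
Join-block Dom:
  B3: preds {B1,B2}: {B0,B1} ∩ {B0,B2} = {B0}; idom=B0
  B4: preds {B1,B3}: {B0,B1} ∩ {B0,B3} = {B0}; idom=B0
  B6: preds {B3,B5}: {B0,B3} ∩ {B0,B4,B5} = {B0}; idom=B0
  B8: preds {B3,B5}: {B0,B3} ∩ {B0,B4,B5} = {B0}; idom=B0

DF walk-up:
  B3←B1: walk B1 to B0
  B3←B2: walk B2 to B0
  B4←B1: walk B1 to B0
  B4←B3: walk B3 to B0
  B6←B3: walk B3 to B0
  B6←B5: walk B5→B4 to B0
  B8←B3: walk B3 to B0
  B8←B5: walk B5→B4 to B0
  B0 → ∅
  B1 → {B3,B4}
  B2 → {B3}
  B3 → {B4,B6,B8}
  B4 → {B6,B8}
  B5 → {B6,B8}
  B6 → ∅
  B7 → ∅
  B8 → ∅

φ for j: defs {B0,B1,B3}
  DF⁺ = {B3,B4,B6,B8}

Answer: ["B3", "B4", "B6", "B8"]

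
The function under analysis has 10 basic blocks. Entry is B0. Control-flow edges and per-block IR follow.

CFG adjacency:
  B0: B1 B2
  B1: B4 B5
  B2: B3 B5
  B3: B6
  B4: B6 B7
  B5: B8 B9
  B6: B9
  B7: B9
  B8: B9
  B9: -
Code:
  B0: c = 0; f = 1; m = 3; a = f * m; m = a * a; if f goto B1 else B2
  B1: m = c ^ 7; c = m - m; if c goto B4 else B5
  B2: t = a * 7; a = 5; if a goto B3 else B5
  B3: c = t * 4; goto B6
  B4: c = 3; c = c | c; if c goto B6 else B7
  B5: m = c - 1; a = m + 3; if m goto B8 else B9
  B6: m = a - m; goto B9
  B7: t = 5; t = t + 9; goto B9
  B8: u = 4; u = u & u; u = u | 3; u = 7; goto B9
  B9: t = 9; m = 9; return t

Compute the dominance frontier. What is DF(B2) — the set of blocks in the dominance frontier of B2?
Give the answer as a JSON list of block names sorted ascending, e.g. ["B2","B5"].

idom tree: B1←B0 B2←B0 B3←B2 B4←B1 B5←B0 B6←B0 B7←B4 B8←B5 B9←B0
Join-block Dom:
  B5: preds {B1,B2}: {B0,B1} ∩ {B0,B2} = {B0}; idom=B0
  B6: preds {B3,B4}: {B0,B2,B3} ∩ {B0,B1,B4} = {B0}; idom=B0
  B9: preds {B5,B6,B7,B8}: {B0,B5} ∩ {B0,B6} ∩ {B0,B1,B4,B7} ∩ {B0,B5,B8} = {B0}; idom=B0

DF derivation:
  join B5 pred B1: B1 stop@B0
  join B5 pred B2: B2 stop@B0
  join B6 pred B3: B3→B2 stop@B0
  join B6 pred B4: B4→B1 stop@B0
  join B9 pred B5: B5 stop@B0
  join B9 pred B6: B6 stop@B0
  join B9 pred B7: B7→B4→B1 stop@B0
  join B9 pred B8: B8→B5 stop@B0
  B0 → ∅
  B1 → {B5,B6,B9}
  B2 → {B5,B6}
  B3 → {B6}
  B4 → {B6,B9}
  B5 → {B9}
  B6 → {B9}
  B7 → {B9}
  B8 → {B9}
  B9 → ∅

DF(B2) = ["B5", "B6"]

Answer: ["B5", "B6"]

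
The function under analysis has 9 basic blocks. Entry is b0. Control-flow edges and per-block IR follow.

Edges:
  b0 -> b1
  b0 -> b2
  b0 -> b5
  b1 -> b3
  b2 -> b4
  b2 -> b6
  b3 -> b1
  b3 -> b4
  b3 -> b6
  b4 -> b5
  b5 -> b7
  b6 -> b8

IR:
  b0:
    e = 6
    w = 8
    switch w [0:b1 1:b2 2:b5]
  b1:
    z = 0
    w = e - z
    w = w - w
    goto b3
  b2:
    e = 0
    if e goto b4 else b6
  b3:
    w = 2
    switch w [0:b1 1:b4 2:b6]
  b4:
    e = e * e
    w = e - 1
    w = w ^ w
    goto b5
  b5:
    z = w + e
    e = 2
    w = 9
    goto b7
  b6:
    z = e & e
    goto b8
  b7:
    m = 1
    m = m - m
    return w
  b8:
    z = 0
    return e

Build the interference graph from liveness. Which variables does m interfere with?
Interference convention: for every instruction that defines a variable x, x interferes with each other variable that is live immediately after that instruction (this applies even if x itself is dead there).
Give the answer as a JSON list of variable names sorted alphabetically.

Per-block:
  b0: def={e,w} ue=∅
  b1: def={w,z} ue={e}
  b2: def={e} ue=∅
  b3: def={w} ue=∅
  b4: def={e,w} ue={e}
  b5: def={e,w,z} ue={e,w}
  b6: def={z} ue={e}
  b7: def={m} ue={w}
  b8: def={z} ue={e}

Backward fixpoint:
  b0: in=∅ out={e,w}
  b1: in={e} out={e}
  b2: in=∅ out={e}
  b3: in={e} out={e}
  b4: in={e} out={e,w}
  b5: in={e,w} out={w}
  b6: in={e} out={e}
  b7: in={w} out=∅
  b8: in={e} out=∅

Interfere edges:
  e↔{w,z}
  m↔{w}
  w↔{e,m}
  z↔{e}

N(m) = ["w"]

Answer: ["w"]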